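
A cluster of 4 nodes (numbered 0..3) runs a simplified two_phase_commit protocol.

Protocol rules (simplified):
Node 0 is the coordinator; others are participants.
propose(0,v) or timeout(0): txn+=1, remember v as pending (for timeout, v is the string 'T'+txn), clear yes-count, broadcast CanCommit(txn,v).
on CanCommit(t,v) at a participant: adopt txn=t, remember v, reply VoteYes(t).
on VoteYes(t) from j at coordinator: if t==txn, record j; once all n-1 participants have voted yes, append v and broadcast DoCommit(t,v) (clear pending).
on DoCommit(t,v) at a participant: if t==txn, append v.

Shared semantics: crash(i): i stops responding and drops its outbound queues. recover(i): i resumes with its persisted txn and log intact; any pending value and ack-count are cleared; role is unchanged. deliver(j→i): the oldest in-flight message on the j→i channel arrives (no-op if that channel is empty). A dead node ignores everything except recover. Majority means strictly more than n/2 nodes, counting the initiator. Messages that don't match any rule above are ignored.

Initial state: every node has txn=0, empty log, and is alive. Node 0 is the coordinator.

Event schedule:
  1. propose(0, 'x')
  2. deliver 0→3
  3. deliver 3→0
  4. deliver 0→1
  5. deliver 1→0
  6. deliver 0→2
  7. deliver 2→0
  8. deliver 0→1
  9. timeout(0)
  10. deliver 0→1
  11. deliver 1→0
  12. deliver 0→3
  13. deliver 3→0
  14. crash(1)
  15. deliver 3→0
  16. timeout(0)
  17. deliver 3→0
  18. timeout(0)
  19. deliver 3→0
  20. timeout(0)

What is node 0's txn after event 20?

after 1 — propose(0,'x'): n0:coor/t1/[-]
after 2 — deliver 0→3: n3:part/t1/[-]
after 3 — deliver 3→0: ·
after 4 — deliver 0→1: n1:part/t1/[-]
after 5 — deliver 1→0: ·
after 6 — deliver 0→2: n2:part/t1/[-]
after 7 — deliver 2→0: n0:coor/t1/[x]
after 8 — deliver 0→1: n1:part/t1/[x]
after 9 — timeout(0): n0:coor/t2/[x]
after 10 — deliver 0→1: n1:part/t2/[x]
after 11 — deliver 1→0: ·
after 12 — deliver 0→3: n3:part/t1/[x]
after 13 — deliver 3→0: ·
after 14 — crash(1): n1:✗part/t2/[x]
after 15 — deliver 3→0: ·
after 16 — timeout(0): n0:coor/t3/[x]
after 17 — deliver 3→0: ·
after 18 — timeout(0): n0:coor/t4/[x]
after 19 — deliver 3→0: ·
after 20 — timeout(0): n0:coor/t5/[x]

5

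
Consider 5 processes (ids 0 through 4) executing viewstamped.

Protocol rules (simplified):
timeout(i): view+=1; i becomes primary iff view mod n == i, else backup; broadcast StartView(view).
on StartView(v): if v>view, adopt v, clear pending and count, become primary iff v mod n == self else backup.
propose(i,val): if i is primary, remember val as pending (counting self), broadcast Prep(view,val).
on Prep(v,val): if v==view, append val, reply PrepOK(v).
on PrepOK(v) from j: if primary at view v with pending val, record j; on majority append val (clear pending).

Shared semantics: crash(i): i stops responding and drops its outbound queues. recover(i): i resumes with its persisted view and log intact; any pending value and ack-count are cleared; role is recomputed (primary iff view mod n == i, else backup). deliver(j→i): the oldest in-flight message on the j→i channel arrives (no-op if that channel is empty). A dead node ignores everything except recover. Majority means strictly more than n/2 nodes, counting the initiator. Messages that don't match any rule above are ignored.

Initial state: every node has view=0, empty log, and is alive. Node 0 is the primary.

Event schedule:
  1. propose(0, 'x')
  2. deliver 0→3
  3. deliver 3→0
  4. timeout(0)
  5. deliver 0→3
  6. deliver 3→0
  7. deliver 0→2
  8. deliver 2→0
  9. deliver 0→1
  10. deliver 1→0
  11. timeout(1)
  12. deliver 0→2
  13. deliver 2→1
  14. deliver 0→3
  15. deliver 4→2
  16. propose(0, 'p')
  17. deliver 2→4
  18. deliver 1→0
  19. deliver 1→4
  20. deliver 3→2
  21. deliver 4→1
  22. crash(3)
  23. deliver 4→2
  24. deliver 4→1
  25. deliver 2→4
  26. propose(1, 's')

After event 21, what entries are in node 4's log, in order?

e1 propose(0,'x'): ·
e2 deliver 0→3: 3[back,v=0,x]
e3 deliver 3→0: ·
e4 timeout(0): 0[back,v=1,-]
e5 deliver 0→3: 3[back,v=1,x]
e6 deliver 3→0: ·
e7 deliver 0→2: 2[back,v=0,x]
e8 deliver 2→0: ·
e9 deliver 0→1: 1[back,v=0,x]
e10 deliver 1→0: ·
e11 timeout(1): 1[prim,v=1,x]
e12 deliver 0→2: 2[back,v=1,x]
e13 deliver 2→1: ·
e14 deliver 0→3: ·
e15 deliver 4→2: ·
e16 propose(0,'p'): ·
e17 deliver 2→4: ·
e18 deliver 1→0: ·
e19 deliver 1→4: 4[back,v=1,-]
e20 deliver 3→2: ·
e21 deliver 4→1: ·

empty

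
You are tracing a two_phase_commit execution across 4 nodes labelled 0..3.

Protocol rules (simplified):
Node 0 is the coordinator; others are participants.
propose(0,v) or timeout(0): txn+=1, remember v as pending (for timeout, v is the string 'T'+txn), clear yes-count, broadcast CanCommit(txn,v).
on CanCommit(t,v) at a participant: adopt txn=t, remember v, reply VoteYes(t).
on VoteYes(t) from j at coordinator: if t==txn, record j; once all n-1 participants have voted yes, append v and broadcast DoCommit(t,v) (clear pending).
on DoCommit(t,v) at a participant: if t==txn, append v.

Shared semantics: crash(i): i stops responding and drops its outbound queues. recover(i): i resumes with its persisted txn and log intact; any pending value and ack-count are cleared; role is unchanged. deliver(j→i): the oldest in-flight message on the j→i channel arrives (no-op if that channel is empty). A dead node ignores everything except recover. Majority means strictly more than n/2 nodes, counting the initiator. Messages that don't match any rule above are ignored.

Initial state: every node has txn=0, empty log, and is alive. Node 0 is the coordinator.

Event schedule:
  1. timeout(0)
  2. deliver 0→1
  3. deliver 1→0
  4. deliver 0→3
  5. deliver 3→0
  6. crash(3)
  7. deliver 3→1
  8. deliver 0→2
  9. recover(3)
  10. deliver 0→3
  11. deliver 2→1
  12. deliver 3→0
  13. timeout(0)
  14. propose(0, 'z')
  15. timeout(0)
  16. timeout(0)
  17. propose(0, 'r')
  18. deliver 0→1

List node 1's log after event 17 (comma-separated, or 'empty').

after 1 — timeout(0): n0:coor/t1/[-]
after 2 — deliver 0→1: n1:part/t1/[-]
after 3 — deliver 1→0: ·
after 4 — deliver 0→3: n3:part/t1/[-]
after 5 — deliver 3→0: ·
after 6 — crash(3): n3:✗part/t1/[-]
after 7 — deliver 3→1: ·
after 8 — deliver 0→2: n2:part/t1/[-]
after 9 — recover(3): n3:part/t1/[-]
after 10 — deliver 0→3: ·
after 11 — deliver 2→1: ·
after 12 — deliver 3→0: ·
after 13 — timeout(0): n0:coor/t2/[-]
after 14 — propose(0,'z'): n0:coor/t3/[-]
after 15 — timeout(0): n0:coor/t4/[-]
after 16 — timeout(0): n0:coor/t5/[-]
after 17 — propose(0,'r'): n0:coor/t6/[-]

empty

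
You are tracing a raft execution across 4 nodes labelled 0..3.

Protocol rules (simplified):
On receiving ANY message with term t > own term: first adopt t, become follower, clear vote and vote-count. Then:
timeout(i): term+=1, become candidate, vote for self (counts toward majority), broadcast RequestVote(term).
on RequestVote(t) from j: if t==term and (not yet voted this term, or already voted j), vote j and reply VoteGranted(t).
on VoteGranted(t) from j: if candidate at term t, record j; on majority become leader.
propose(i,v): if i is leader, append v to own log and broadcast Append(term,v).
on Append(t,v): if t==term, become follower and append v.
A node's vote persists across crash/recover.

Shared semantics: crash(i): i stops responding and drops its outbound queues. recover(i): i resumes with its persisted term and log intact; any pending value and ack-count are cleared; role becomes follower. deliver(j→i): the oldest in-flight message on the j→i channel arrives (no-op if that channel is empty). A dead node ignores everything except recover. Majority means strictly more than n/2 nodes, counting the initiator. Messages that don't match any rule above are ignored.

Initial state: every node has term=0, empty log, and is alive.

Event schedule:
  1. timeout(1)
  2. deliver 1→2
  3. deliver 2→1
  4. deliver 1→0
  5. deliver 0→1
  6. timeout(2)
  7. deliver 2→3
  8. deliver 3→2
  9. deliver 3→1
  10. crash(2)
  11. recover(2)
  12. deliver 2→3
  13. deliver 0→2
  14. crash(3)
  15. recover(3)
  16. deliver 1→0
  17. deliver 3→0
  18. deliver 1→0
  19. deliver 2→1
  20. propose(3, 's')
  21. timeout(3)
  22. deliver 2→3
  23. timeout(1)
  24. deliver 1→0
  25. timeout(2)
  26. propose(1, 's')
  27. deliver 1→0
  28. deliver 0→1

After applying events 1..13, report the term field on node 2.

2

1. timeout(1):  <1:cand t1 ->
2. deliver 1→2:  <2:foll t1 ->
3. deliver 2→1:  nop
4. deliver 1→0:  <0:foll t1 ->
5. deliver 0→1:  <1:lead t1 ->
6. timeout(2):  <2:cand t2 ->
7. deliver 2→3:  <3:foll t2 ->
8. deliver 3→2:  nop
9. deliver 3→1:  nop
10. crash(2):  <2:✗cand t2 ->
11. recover(2):  <2:foll t2 ->
12. deliver 2→3:  nop
13. deliver 0→2:  nop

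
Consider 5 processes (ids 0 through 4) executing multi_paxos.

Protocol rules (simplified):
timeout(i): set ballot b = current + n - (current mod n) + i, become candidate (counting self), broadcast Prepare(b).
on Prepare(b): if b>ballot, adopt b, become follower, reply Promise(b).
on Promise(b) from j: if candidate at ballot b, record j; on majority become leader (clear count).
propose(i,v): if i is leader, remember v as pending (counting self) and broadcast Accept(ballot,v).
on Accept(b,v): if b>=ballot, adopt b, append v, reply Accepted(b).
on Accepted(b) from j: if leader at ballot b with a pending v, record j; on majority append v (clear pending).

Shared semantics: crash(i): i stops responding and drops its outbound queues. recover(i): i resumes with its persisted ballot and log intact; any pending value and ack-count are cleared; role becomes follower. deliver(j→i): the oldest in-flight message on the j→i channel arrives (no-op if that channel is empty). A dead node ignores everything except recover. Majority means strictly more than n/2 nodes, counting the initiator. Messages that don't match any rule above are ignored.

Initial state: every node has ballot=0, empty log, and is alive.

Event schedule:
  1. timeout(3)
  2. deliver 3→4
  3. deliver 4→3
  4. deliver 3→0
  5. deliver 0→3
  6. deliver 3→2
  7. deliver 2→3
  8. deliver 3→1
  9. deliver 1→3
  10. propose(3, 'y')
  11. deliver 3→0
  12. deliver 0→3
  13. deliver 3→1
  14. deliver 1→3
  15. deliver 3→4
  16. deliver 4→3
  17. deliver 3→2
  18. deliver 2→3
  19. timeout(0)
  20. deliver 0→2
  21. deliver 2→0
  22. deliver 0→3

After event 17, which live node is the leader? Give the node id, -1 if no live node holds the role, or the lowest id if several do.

e1 timeout(3): 3[cand,b=8,-]
e2 deliver 3→4: 4[foll,b=8,-]
e3 deliver 4→3: ·
e4 deliver 3→0: 0[foll,b=8,-]
e5 deliver 0→3: 3[lead,b=8,-]
e6 deliver 3→2: 2[foll,b=8,-]
e7 deliver 2→3: ·
e8 deliver 3→1: 1[foll,b=8,-]
e9 deliver 1→3: ·
e10 propose(3,'y'): ·
e11 deliver 3→0: 0[foll,b=8,y]
e12 deliver 0→3: ·
e13 deliver 3→1: 1[foll,b=8,y]
e14 deliver 1→3: 3[lead,b=8,y]
e15 deliver 3→4: 4[foll,b=8,y]
e16 deliver 4→3: ·
e17 deliver 3→2: 2[foll,b=8,y]

3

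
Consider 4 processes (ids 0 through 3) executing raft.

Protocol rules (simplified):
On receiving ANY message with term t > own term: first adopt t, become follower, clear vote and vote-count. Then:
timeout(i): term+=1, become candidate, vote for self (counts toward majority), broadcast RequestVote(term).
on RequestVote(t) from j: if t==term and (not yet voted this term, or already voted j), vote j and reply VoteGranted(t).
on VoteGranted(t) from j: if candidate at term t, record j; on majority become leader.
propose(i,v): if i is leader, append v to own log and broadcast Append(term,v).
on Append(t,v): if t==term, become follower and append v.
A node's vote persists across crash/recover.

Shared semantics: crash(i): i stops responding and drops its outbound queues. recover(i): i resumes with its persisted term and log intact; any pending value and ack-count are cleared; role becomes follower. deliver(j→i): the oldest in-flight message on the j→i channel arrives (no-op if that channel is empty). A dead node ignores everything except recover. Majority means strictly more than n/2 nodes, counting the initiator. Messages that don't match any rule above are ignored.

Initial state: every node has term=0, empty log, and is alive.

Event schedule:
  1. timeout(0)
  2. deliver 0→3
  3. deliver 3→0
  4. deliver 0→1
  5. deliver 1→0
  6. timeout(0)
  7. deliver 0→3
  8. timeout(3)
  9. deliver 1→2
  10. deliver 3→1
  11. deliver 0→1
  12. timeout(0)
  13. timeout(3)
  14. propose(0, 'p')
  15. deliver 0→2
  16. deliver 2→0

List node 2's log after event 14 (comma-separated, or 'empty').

e1 timeout(0): 0[cand,t=1,-]
e2 deliver 0→3: 3[foll,t=1,-]
e3 deliver 3→0: ·
e4 deliver 0→1: 1[foll,t=1,-]
e5 deliver 1→0: 0[lead,t=1,-]
e6 timeout(0): 0[cand,t=2,-]
e7 deliver 0→3: 3[foll,t=2,-]
e8 timeout(3): 3[cand,t=3,-]
e9 deliver 1→2: ·
e10 deliver 3→1: 1[foll,t=3,-]
e11 deliver 0→1: ·
e12 timeout(0): 0[cand,t=3,-]
e13 timeout(3): 3[cand,t=4,-]
e14 propose(0,'p'): ·

empty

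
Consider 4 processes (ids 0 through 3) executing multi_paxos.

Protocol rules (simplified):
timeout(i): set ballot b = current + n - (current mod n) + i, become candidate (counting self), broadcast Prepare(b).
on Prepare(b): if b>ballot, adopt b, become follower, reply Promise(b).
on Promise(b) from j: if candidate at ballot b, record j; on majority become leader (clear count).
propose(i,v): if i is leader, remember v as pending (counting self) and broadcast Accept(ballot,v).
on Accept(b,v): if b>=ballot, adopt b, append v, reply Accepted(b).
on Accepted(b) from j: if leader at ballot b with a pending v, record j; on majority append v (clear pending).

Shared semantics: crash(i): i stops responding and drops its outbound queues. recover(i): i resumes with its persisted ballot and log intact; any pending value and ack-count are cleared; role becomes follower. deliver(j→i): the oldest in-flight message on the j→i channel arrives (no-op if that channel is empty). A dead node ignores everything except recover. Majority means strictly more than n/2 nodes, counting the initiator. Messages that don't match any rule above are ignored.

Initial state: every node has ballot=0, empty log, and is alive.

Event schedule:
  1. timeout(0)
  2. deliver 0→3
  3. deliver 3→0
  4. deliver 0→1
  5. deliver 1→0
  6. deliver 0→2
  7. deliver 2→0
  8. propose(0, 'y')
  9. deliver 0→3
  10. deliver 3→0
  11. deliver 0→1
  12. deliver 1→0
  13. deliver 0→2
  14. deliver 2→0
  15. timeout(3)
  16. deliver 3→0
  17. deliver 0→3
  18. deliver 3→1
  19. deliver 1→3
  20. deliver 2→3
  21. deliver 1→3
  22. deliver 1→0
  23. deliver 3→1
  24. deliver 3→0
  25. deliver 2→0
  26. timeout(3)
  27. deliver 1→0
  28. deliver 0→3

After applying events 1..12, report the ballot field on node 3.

4

step 1 timeout(0): 0={cand,b=4,log=-}
step 2 deliver 0→3: 3={foll,b=4,log=-}
step 3 deliver 3→0: —
step 4 deliver 0→1: 1={foll,b=4,log=-}
step 5 deliver 1→0: 0={lead,b=4,log=-}
step 6 deliver 0→2: 2={foll,b=4,log=-}
step 7 deliver 2→0: —
step 8 propose(0,'y'): —
step 9 deliver 0→3: 3={foll,b=4,log=y}
step 10 deliver 3→0: —
step 11 deliver 0→1: 1={foll,b=4,log=y}
step 12 deliver 1→0: 0={lead,b=4,log=y}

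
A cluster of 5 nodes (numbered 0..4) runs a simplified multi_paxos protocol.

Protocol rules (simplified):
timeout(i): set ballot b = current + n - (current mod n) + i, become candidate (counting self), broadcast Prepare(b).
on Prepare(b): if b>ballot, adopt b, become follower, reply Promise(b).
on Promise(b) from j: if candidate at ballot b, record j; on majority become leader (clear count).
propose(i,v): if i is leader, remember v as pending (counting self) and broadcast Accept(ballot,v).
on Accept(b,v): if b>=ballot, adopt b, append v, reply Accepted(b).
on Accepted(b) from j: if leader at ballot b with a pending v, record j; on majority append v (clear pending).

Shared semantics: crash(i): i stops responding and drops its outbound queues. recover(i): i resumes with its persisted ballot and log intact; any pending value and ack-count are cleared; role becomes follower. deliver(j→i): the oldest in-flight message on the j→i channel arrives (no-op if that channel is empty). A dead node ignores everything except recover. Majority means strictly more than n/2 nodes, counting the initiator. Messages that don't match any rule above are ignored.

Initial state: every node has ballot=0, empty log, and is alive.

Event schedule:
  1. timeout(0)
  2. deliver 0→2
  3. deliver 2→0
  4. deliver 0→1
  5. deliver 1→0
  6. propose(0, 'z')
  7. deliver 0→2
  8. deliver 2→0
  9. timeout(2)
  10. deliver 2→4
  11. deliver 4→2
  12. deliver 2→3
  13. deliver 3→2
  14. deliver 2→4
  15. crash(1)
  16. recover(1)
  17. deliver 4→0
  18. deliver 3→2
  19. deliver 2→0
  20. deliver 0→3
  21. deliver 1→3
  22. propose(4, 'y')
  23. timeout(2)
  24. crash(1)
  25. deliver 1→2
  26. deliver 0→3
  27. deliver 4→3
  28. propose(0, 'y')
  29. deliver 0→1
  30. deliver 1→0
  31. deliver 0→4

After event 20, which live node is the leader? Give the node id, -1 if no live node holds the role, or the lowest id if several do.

2

e1 timeout(0): 0[cand,b=5,-]
e2 deliver 0→2: 2[foll,b=5,-]
e3 deliver 2→0: ·
e4 deliver 0→1: 1[foll,b=5,-]
e5 deliver 1→0: 0[lead,b=5,-]
e6 propose(0,'z'): ·
e7 deliver 0→2: 2[foll,b=5,z]
e8 deliver 2→0: ·
e9 timeout(2): 2[cand,b=12,z]
e10 deliver 2→4: 4[foll,b=12,-]
e11 deliver 4→2: ·
e12 deliver 2→3: 3[foll,b=12,-]
e13 deliver 3→2: 2[lead,b=12,z]
e14 deliver 2→4: ·
e15 crash(1): 1[✗foll,b=5,-]
e16 recover(1): 1[foll,b=5,-]
e17 deliver 4→0: ·
e18 deliver 3→2: ·
e19 deliver 2→0: 0[foll,b=12,-]
e20 deliver 0→3: ·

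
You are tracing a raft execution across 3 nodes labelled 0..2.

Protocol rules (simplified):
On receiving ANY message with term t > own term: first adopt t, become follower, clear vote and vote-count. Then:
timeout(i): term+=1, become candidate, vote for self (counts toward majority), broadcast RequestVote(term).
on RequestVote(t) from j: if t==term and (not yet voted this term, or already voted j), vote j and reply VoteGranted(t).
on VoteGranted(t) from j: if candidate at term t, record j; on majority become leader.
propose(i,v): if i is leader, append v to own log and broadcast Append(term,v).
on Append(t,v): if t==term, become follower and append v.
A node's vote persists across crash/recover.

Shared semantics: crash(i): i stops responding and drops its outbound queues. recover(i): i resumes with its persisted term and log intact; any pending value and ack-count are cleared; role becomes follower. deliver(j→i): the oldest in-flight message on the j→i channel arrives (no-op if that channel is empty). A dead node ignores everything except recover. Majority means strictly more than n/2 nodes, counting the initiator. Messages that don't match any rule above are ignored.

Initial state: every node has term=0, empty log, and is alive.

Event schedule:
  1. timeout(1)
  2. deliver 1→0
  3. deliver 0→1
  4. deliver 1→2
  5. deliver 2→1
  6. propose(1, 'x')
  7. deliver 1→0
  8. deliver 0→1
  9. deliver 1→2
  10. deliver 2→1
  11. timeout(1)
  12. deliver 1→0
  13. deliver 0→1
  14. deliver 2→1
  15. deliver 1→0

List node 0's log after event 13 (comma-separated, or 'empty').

x

1. timeout(1):  <1:cand t1 ->
2. deliver 1→0:  <0:foll t1 ->
3. deliver 0→1:  <1:lead t1 ->
4. deliver 1→2:  <2:foll t1 ->
5. deliver 2→1:  nop
6. propose(1,'x'):  <1:lead t1 x>
7. deliver 1→0:  <0:foll t1 x>
8. deliver 0→1:  nop
9. deliver 1→2:  <2:foll t1 x>
10. deliver 2→1:  nop
11. timeout(1):  <1:cand t2 x>
12. deliver 1→0:  <0:foll t2 x>
13. deliver 0→1:  <1:lead t2 x>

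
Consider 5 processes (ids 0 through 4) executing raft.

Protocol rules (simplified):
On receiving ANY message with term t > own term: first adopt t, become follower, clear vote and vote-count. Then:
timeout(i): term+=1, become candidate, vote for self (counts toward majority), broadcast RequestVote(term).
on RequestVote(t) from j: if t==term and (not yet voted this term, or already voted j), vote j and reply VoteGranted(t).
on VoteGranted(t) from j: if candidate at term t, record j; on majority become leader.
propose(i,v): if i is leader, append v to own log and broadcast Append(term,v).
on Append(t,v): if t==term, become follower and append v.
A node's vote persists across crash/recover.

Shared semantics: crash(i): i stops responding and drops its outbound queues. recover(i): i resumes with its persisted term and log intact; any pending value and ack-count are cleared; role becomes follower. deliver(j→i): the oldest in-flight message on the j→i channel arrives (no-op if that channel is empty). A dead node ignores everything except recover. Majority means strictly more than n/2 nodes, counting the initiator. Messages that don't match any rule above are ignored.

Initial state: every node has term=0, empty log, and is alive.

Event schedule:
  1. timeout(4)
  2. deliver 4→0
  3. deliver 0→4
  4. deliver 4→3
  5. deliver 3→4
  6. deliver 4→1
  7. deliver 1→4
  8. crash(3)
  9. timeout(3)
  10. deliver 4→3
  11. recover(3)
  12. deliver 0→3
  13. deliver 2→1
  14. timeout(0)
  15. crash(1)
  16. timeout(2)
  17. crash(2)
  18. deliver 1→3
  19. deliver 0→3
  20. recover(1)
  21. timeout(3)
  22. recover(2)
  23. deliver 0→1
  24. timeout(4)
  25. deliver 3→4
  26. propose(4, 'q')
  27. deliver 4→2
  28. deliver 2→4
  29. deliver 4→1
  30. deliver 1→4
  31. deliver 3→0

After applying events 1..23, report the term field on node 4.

1

[1] timeout(4) → N4(cand t1 [-])
[2] deliver 4→0 → N0(foll t1 [-])
[3] deliver 0→4 → ∅
[4] deliver 4→3 → N3(foll t1 [-])
[5] deliver 3→4 → N4(lead t1 [-])
[6] deliver 4→1 → N1(foll t1 [-])
[7] deliver 1→4 → ∅
[8] crash(3) → N3(✗foll t1 [-])
[9] timeout(3) → ∅
[10] deliver 4→3 → ∅
[11] recover(3) → N3(foll t1 [-])
[12] deliver 0→3 → ∅
[13] deliver 2→1 → ∅
[14] timeout(0) → N0(cand t2 [-])
[15] crash(1) → N1(✗foll t1 [-])
[16] timeout(2) → N2(cand t1 [-])
[17] crash(2) → N2(✗cand t1 [-])
[18] deliver 1→3 → ∅
[19] deliver 0→3 → N3(foll t2 [-])
[20] recover(1) → N1(foll t1 [-])
[21] timeout(3) → N3(cand t3 [-])
[22] recover(2) → N2(foll t1 [-])
[23] deliver 0→1 → N1(foll t2 [-])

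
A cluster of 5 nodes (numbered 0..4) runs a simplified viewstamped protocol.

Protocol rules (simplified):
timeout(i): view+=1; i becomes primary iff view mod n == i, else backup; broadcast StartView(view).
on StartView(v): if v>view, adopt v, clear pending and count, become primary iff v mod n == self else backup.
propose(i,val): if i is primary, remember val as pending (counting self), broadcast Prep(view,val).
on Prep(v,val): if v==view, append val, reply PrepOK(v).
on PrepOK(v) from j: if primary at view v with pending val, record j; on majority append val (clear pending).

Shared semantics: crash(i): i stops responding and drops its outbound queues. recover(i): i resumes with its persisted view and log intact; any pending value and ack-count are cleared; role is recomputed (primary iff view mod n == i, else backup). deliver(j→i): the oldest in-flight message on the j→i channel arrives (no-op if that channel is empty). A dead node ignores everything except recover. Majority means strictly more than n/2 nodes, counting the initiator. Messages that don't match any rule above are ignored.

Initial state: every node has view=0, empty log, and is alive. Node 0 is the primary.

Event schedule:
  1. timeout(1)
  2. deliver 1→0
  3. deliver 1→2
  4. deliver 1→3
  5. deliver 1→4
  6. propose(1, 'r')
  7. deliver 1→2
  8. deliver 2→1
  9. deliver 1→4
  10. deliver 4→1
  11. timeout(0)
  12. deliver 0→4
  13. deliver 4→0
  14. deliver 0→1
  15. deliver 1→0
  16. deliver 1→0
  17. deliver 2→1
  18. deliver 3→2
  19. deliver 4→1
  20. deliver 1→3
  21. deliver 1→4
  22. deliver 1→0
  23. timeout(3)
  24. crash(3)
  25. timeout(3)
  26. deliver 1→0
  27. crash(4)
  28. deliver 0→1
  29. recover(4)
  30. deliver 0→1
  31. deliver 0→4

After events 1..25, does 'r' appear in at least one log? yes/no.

after 1 — timeout(1): n1:prim/v1/[-]
after 2 — deliver 1→0: n0:back/v1/[-]
after 3 — deliver 1→2: n2:back/v1/[-]
after 4 — deliver 1→3: n3:back/v1/[-]
after 5 — deliver 1→4: n4:back/v1/[-]
after 6 — propose(1,'r'): ·
after 7 — deliver 1→2: n2:back/v1/[r]
after 8 — deliver 2→1: ·
after 9 — deliver 1→4: n4:back/v1/[r]
after 10 — deliver 4→1: n1:prim/v1/[r]
after 11 — timeout(0): n0:back/v2/[-]
after 12 — deliver 0→4: n4:back/v2/[r]
after 13 — deliver 4→0: ·
after 14 — deliver 0→1: n1:back/v2/[r]
after 15 — deliver 1→0: ·
after 16 — deliver 1→0: ·
after 17 — deliver 2→1: ·
after 18 — deliver 3→2: ·
after 19 — deliver 4→1: ·
after 20 — deliver 1→3: n3:back/v1/[r]
after 21 — deliver 1→4: ·
after 22 — deliver 1→0: ·
after 23 — timeout(3): n3:back/v2/[r]
after 24 — crash(3): n3:✗back/v2/[r]
after 25 — timeout(3): ·

yes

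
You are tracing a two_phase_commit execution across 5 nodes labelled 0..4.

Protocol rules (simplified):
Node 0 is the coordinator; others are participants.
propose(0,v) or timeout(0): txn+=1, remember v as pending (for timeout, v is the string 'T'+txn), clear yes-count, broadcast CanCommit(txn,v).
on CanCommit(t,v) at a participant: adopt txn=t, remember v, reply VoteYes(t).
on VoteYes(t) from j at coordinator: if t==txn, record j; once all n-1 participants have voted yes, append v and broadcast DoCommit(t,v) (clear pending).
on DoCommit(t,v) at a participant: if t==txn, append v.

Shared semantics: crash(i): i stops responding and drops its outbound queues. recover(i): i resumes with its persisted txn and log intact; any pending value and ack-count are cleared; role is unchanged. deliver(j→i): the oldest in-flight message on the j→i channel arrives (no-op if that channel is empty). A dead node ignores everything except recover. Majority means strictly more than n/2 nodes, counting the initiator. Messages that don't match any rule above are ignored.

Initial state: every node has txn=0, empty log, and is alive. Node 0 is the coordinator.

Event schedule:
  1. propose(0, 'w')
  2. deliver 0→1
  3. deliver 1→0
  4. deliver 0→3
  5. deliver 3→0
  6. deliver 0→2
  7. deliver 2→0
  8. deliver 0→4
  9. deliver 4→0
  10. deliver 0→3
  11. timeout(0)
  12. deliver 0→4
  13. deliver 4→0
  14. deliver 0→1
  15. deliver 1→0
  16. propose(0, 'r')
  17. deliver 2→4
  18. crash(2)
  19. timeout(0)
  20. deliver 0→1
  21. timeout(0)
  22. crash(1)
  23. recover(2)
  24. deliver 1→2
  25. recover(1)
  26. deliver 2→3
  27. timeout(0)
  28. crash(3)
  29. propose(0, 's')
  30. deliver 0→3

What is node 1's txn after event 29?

[1] propose(0,'w') → N0(coor t1 [-])
[2] deliver 0→1 → N1(part t1 [-])
[3] deliver 1→0 → ∅
[4] deliver 0→3 → N3(part t1 [-])
[5] deliver 3→0 → ∅
[6] deliver 0→2 → N2(part t1 [-])
[7] deliver 2→0 → ∅
[8] deliver 0→4 → N4(part t1 [-])
[9] deliver 4→0 → N0(coor t1 [w])
[10] deliver 0→3 → N3(part t1 [w])
[11] timeout(0) → N0(coor t2 [w])
[12] deliver 0→4 → N4(part t1 [w])
[13] deliver 4→0 → ∅
[14] deliver 0→1 → N1(part t1 [w])
[15] deliver 1→0 → ∅
[16] propose(0,'r') → N0(coor t3 [w])
[17] deliver 2→4 → ∅
[18] crash(2) → N2(✗part t1 [-])
[19] timeout(0) → N0(coor t4 [w])
[20] deliver 0→1 → N1(part t2 [w])
[21] timeout(0) → N0(coor t5 [w])
[22] crash(1) → N1(✗part t2 [w])
[23] recover(2) → N2(part t1 [-])
[24] deliver 1→2 → ∅
[25] recover(1) → N1(part t2 [w])
[26] deliver 2→3 → ∅
[27] timeout(0) → N0(coor t6 [w])
[28] crash(3) → N3(✗part t1 [w])
[29] propose(0,'s') → N0(coor t7 [w])

2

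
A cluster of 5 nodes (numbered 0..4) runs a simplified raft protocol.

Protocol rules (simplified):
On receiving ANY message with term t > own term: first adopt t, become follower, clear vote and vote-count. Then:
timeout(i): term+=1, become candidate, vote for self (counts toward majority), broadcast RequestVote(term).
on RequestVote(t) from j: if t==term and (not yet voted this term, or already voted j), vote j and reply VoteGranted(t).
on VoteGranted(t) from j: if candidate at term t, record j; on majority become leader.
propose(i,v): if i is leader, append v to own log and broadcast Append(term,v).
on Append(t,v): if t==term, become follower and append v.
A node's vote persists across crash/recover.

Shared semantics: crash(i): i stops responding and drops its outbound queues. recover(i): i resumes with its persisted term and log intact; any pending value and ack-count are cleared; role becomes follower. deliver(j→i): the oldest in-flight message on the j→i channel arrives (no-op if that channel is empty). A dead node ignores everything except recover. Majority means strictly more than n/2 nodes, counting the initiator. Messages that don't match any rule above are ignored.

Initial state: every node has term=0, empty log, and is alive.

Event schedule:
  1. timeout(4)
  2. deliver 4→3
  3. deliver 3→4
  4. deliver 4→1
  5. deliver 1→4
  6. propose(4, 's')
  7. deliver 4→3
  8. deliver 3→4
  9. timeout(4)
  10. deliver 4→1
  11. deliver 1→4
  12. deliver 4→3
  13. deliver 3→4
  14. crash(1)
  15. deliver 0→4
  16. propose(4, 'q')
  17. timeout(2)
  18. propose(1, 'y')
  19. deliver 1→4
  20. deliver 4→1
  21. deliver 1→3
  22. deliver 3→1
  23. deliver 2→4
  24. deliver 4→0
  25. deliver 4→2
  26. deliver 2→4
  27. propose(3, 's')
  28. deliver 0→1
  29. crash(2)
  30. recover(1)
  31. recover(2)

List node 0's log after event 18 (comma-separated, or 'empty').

[1] timeout(4) → N4(cand t1 [-])
[2] deliver 4→3 → N3(foll t1 [-])
[3] deliver 3→4 → ∅
[4] deliver 4→1 → N1(foll t1 [-])
[5] deliver 1→4 → N4(lead t1 [-])
[6] propose(4,'s') → N4(lead t1 [s])
[7] deliver 4→3 → N3(foll t1 [s])
[8] deliver 3→4 → ∅
[9] timeout(4) → N4(cand t2 [s])
[10] deliver 4→1 → N1(foll t1 [s])
[11] deliver 1→4 → ∅
[12] deliver 4→3 → N3(foll t2 [s])
[13] deliver 3→4 → ∅
[14] crash(1) → N1(✗foll t1 [s])
[15] deliver 0→4 → ∅
[16] propose(4,'q') → ∅
[17] timeout(2) → N2(cand t1 [-])
[18] propose(1,'y') → ∅

empty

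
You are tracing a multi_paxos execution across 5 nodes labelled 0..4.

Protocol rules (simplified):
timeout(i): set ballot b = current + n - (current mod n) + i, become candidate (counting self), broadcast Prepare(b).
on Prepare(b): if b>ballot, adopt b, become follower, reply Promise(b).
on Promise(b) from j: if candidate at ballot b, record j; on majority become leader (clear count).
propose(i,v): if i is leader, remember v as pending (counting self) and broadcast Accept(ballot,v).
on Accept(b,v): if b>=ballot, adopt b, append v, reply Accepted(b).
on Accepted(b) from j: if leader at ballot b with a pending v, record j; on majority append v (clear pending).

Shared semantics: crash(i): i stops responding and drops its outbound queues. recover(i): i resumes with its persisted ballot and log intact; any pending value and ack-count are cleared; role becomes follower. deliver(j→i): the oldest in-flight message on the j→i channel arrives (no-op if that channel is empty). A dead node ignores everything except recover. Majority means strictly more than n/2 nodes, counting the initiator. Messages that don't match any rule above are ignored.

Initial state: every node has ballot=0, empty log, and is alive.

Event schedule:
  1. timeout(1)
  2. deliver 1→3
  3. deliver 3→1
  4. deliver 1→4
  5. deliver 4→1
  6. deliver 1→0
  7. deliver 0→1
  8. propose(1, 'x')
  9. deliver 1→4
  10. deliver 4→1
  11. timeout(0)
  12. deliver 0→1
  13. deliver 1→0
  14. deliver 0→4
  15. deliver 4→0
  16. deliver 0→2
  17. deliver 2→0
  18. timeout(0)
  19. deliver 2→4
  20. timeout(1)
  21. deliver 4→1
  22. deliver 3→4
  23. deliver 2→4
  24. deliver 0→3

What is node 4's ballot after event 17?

after 1 — timeout(1): n1:cand/b6/[-]
after 2 — deliver 1→3: n3:foll/b6/[-]
after 3 — deliver 3→1: ·
after 4 — deliver 1→4: n4:foll/b6/[-]
after 5 — deliver 4→1: n1:lead/b6/[-]
after 6 — deliver 1→0: n0:foll/b6/[-]
after 7 — deliver 0→1: ·
after 8 — propose(1,'x'): ·
after 9 — deliver 1→4: n4:foll/b6/[x]
after 10 — deliver 4→1: ·
after 11 — timeout(0): n0:cand/b10/[-]
after 12 — deliver 0→1: n1:foll/b10/[-]
after 13 — deliver 1→0: ·
after 14 — deliver 0→4: n4:foll/b10/[x]
after 15 — deliver 4→0: ·
after 16 — deliver 0→2: n2:foll/b10/[-]
after 17 — deliver 2→0: n0:lead/b10/[-]

10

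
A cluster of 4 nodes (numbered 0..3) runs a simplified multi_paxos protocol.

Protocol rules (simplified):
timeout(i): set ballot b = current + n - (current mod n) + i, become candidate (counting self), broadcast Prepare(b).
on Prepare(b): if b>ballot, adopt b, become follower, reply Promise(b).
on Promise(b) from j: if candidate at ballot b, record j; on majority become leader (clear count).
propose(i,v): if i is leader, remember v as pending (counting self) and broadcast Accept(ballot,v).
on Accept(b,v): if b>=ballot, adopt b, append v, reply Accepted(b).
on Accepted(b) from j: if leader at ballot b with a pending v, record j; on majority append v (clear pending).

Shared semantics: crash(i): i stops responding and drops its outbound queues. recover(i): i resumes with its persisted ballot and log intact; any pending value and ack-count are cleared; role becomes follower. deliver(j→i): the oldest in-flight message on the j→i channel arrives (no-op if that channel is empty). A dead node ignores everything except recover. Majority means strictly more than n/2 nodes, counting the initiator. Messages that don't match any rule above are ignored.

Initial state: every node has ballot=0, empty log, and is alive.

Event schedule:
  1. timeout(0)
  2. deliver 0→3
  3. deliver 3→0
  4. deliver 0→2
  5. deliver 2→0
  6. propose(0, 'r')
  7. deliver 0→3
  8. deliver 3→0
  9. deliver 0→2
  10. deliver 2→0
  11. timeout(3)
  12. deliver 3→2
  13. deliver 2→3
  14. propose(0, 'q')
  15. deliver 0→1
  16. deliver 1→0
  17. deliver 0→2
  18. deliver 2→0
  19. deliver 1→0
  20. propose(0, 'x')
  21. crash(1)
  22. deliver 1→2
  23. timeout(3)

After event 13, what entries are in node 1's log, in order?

empty

1. timeout(0):  <0:cand b4 ->
2. deliver 0→3:  <3:foll b4 ->
3. deliver 3→0:  nop
4. deliver 0→2:  <2:foll b4 ->
5. deliver 2→0:  <0:lead b4 ->
6. propose(0,'r'):  nop
7. deliver 0→3:  <3:foll b4 r>
8. deliver 3→0:  nop
9. deliver 0→2:  <2:foll b4 r>
10. deliver 2→0:  <0:lead b4 r>
11. timeout(3):  <3:cand b11 r>
12. deliver 3→2:  <2:foll b11 r>
13. deliver 2→3:  nop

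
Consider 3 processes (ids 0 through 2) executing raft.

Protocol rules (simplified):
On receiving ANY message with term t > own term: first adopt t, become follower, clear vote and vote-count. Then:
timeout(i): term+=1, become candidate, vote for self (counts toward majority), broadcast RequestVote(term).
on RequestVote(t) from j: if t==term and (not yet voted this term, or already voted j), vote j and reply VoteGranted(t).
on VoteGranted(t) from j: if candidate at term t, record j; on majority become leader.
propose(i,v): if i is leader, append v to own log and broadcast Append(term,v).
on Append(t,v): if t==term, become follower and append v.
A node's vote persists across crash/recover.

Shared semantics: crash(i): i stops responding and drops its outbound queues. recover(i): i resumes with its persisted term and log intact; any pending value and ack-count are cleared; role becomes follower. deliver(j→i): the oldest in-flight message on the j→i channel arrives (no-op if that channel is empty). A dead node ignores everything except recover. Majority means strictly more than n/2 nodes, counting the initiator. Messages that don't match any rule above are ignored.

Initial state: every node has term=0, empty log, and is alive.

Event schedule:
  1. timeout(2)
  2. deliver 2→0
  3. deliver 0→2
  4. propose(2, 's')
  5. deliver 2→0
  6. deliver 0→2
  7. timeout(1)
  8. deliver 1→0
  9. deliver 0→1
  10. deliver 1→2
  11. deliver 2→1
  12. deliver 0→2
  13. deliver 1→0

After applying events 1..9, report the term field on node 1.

[1] timeout(2) → N2(cand t1 [-])
[2] deliver 2→0 → N0(foll t1 [-])
[3] deliver 0→2 → N2(lead t1 [-])
[4] propose(2,'s') → N2(lead t1 [s])
[5] deliver 2→0 → N0(foll t1 [s])
[6] deliver 0→2 → ∅
[7] timeout(1) → N1(cand t1 [-])
[8] deliver 1→0 → ∅
[9] deliver 0→1 → ∅

1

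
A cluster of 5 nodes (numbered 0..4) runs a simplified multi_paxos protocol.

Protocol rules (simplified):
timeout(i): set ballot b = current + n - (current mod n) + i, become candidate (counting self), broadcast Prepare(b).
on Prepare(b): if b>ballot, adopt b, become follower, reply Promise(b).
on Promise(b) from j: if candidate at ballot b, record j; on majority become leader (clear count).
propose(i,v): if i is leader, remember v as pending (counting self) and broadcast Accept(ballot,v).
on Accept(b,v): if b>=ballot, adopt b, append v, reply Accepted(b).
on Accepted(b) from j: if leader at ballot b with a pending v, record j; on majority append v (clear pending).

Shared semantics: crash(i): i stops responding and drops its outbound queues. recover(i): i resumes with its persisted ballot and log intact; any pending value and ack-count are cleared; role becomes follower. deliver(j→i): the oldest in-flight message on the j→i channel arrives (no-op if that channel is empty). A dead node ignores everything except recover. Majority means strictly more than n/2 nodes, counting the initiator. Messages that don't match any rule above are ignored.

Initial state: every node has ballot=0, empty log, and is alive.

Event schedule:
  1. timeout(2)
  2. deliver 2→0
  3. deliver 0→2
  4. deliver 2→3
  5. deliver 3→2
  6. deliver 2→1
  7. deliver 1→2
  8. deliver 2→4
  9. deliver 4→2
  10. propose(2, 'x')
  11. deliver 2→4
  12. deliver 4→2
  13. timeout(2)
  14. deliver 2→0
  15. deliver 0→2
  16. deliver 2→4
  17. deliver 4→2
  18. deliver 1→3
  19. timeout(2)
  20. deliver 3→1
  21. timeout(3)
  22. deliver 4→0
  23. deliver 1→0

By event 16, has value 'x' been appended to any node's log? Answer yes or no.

e1 timeout(2): 2[cand,b=7,-]
e2 deliver 2→0: 0[foll,b=7,-]
e3 deliver 0→2: ·
e4 deliver 2→3: 3[foll,b=7,-]
e5 deliver 3→2: 2[lead,b=7,-]
e6 deliver 2→1: 1[foll,b=7,-]
e7 deliver 1→2: ·
e8 deliver 2→4: 4[foll,b=7,-]
e9 deliver 4→2: ·
e10 propose(2,'x'): ·
e11 deliver 2→4: 4[foll,b=7,x]
e12 deliver 4→2: ·
e13 timeout(2): 2[cand,b=12,-]
e14 deliver 2→0: 0[foll,b=7,x]
e15 deliver 0→2: ·
e16 deliver 2→4: 4[foll,b=12,x]

yes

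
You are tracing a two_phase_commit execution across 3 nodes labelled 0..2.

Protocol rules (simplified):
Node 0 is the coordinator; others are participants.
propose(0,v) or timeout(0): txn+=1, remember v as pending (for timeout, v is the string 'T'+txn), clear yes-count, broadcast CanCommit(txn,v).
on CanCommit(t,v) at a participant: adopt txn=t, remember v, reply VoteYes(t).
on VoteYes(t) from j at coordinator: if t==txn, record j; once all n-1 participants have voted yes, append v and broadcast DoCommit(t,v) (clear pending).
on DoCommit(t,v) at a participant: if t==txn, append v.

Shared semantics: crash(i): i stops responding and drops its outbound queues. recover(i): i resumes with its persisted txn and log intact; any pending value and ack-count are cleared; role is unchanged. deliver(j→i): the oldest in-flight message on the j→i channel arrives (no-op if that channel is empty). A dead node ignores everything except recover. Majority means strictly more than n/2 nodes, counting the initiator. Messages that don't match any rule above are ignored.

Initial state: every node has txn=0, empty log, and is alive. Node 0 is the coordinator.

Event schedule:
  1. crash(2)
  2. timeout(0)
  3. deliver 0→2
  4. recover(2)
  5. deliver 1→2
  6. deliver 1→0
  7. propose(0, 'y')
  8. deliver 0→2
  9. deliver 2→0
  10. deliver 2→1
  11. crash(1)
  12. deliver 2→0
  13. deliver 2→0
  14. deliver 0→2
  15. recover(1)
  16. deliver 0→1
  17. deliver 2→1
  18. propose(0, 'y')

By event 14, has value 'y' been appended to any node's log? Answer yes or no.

no

e1 crash(2): 2[✗part,t=0,-]
e2 timeout(0): 0[coor,t=1,-]
e3 deliver 0→2: ·
e4 recover(2): 2[part,t=0,-]
e5 deliver 1→2: ·
e6 deliver 1→0: ·
e7 propose(0,'y'): 0[coor,t=2,-]
e8 deliver 0→2: 2[part,t=1,-]
e9 deliver 2→0: ·
e10 deliver 2→1: ·
e11 crash(1): 1[✗part,t=0,-]
e12 deliver 2→0: ·
e13 deliver 2→0: ·
e14 deliver 0→2: 2[part,t=2,-]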